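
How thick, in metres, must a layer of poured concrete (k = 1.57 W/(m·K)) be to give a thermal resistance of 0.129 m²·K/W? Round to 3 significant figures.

L = R·k = 0.129 × 1.57 = 0.2025 m

0.203 m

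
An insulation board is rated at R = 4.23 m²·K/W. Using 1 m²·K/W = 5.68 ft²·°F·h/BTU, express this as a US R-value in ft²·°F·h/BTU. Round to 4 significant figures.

24.03 ft²·°F·h/BTU

R_US = 4.23 × 5.68 = 24.026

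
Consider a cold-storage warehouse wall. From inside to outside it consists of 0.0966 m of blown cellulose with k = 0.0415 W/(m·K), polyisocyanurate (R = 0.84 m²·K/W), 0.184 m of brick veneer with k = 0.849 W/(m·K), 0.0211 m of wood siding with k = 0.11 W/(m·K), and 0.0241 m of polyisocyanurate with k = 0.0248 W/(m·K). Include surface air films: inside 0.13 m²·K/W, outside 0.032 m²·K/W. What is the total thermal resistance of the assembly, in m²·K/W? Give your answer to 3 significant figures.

4.71 m²·K/W

0.0966/0.0415 = 2.328
0.184/0.849 = 0.2167
0.0211/0.11 = 0.1918
0.0241/0.0248 = 0.9718
R_total = 0.13 + 2.328 + 0.84 + 0.2167 + 0.1918 + 0.9718 + 0.032 = 4.71 m²·K/W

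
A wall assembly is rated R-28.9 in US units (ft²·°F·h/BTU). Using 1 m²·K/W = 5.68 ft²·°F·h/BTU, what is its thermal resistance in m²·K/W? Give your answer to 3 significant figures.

R_SI = 28.9/5.68 = 5.088

5.09 m²·K/W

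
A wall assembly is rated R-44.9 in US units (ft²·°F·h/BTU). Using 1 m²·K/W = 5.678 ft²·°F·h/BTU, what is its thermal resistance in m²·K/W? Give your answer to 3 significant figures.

R_SI = 44.9/5.678 = 7.908

7.91 m²·K/W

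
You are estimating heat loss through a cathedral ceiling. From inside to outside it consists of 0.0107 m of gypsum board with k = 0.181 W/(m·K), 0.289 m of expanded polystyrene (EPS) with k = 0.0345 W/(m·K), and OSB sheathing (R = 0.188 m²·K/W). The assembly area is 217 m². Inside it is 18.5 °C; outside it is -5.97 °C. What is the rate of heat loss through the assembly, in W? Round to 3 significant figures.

616 W

0.0107/0.181 = 0.05912
0.289/0.0345 = 8.377
R_total = 0.05912 + 8.377 + 0.188 = 8.624 m²·K/W
Q = A·ΔT/R = 217 × (18.5 − (-5.97)) / 8.624 = 615.7 W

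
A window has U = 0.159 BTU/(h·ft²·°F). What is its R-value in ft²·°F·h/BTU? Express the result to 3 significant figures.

R = 1/U = 1/0.159 = 6.289

6.29 ft²·°F·h/BTU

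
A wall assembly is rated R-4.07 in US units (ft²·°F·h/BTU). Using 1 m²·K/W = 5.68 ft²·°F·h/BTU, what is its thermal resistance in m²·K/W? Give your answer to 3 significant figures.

0.717 m²·K/W

R_SI = 4.07/5.68 = 0.7165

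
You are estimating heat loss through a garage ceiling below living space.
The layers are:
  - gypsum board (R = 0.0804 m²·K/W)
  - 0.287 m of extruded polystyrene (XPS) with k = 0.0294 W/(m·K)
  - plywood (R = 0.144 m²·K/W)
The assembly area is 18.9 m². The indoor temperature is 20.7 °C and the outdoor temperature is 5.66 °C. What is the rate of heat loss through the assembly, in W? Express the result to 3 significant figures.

28.5 W

0.287/0.0294 = 9.762
R_total = 0.0804 + 9.762 + 0.144 = 9.986 m²·K/W
Q = A·ΔT/R = 18.9 × (20.7 − 5.66) / 9.986 = 28.46 W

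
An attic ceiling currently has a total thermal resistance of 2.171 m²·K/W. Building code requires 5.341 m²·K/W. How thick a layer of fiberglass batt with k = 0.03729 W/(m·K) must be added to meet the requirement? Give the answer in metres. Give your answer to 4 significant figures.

ΔR = 5.341 − 2.171 = 3.17 m²·K/W
L = ΔR × k = 3.17 × 0.03729 = 0.11821 m

0.1182 m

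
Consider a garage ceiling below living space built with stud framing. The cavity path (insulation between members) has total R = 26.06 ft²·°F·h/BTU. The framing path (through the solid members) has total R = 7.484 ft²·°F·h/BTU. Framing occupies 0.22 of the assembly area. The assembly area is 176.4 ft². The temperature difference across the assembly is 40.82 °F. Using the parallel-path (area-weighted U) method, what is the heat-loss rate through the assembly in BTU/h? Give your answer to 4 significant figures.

U_eff = 0.78/26.06 + 0.22/7.484 = 0.029931 + 0.029396 = 0.059327
R_eff = 1/U_eff = 16.856 ft²·°F·h/BTU
Q = 176.4 × 40.82 / 16.856 = 427.19 BTU/h

427.2 BTU/h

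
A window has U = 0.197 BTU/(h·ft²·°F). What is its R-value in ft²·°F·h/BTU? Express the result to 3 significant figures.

5.08 ft²·°F·h/BTU

R = 1/U = 1/0.197 = 5.076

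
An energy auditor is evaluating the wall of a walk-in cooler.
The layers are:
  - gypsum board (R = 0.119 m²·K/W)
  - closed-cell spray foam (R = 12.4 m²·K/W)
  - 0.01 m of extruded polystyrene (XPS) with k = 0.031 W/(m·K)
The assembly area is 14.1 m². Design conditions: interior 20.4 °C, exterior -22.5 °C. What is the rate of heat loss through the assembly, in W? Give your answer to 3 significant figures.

0.01/0.031 = 0.3226
R_total = 0.119 + 12.4 + 0.3226 = 12.84 m²·K/W
Q = A·ΔT/R = 14.1 × (20.4 − (-22.5)) / 12.84 = 47.1 W

47.1 W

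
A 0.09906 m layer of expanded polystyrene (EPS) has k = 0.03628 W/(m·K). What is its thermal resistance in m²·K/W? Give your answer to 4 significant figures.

R = L/k = 0.09906/0.03628 = 2.7304 m²·K/W

2.730 m²·K/W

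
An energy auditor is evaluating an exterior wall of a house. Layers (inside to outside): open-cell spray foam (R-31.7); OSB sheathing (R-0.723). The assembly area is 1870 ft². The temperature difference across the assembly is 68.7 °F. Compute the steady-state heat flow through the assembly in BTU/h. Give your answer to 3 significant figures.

3960 BTU/h

R_total = 31.7 + 0.723 = 32.42 ft²·°F·h/BTU
Q = A·ΔT/R = 1870 × 68.7 / 32.42 = 3962 BTU/h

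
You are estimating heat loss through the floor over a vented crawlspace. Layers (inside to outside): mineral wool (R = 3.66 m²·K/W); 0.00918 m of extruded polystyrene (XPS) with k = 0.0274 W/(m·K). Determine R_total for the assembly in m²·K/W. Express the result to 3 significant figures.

4.00 m²·K/W

0.00918/0.0274 = 0.335
R_total = 3.66 + 0.335 = 3.995 m²·K/W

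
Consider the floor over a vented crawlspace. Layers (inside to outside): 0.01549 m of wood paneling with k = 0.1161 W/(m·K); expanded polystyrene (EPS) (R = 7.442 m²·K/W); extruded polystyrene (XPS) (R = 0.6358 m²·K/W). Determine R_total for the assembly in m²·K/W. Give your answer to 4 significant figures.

0.01549/0.1161 = 0.13342
R_total = 0.13342 + 7.442 + 0.6358 = 8.2112 m²·K/W

8.211 m²·K/W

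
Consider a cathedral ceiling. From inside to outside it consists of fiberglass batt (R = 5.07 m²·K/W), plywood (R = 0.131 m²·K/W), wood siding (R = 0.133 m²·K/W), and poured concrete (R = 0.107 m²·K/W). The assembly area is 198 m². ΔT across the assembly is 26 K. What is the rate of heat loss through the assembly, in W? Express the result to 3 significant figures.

R_total = 5.07 + 0.131 + 0.133 + 0.107 = 5.441 m²·K/W
Q = A·ΔT/R = 198 × 26 / 5.441 = 946.1 W

946 W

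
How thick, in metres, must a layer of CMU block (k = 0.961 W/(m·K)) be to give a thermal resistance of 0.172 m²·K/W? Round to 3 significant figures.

L = R·k = 0.172 × 0.961 = 0.1653 m

0.165 m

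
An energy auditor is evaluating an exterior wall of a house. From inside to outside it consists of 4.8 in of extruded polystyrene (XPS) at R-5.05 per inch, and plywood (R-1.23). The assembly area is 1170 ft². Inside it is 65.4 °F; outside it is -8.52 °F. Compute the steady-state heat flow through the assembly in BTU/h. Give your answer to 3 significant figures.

3400 BTU/h

4.8 × 5.05 = 24.24
R_total = 24.24 + 1.23 = 25.47 ft²·°F·h/BTU
Q = A·ΔT/R = 1170 × (65.4 − (-8.52)) / 25.47 = 3396 BTU/h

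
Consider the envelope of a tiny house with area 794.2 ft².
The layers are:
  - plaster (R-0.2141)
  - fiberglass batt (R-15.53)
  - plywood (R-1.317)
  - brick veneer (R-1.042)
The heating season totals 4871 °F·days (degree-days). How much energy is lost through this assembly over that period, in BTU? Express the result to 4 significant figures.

5129000 BTU

R_total = 0.2141 + 15.53 + 1.317 + 1.042 = 18.103 ft²·°F·h/BTU
E = A × HDD × 24 / R = 794.2 × 4871 × 24 / 18.103 = 5128700 BTU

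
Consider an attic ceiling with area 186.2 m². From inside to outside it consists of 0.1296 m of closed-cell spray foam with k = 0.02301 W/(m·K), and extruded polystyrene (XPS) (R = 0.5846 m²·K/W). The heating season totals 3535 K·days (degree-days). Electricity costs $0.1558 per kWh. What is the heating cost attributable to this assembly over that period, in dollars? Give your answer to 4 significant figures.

0.1296/0.02301 = 5.6323
R_total = 5.6323 + 0.5846 = 6.2169 m²·K/W
E = A × HDD × 24 / R / 1000 = 186.2 × 3535 × 24 / 6.2169 / 1000 = 2541 kWh
Cost = 2541 × 0.1558 = $395.89

395.9 dollars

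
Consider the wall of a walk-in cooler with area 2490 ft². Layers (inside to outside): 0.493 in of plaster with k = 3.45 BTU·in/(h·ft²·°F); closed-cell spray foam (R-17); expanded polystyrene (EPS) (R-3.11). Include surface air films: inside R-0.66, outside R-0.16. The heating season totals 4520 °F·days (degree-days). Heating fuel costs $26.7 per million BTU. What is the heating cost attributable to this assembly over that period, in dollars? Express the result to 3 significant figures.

342 dollars

0.493/3.45 = 0.1429
R_total = 0.66 + 0.1429 + 17 + 3.11 + 0.16 = 21.07 ft²·°F·h/BTU
E = A × HDD × 24 / R = 2490 × 4520 × 24 / 21.07 = 12820000 BTU
Cost = 12820000/10⁶ × 26.7 = $342.2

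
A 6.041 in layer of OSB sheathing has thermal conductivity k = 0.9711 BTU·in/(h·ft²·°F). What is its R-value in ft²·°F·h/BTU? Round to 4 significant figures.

R = L/k = 6.041/0.9711 = 6.2208 ft²·°F·h/BTU

6.221 ft²·°F·h/BTU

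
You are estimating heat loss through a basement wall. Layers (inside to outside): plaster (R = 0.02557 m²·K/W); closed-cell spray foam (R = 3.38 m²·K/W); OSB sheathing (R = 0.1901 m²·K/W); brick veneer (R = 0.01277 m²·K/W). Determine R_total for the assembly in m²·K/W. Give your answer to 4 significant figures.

R_total = 0.02557 + 3.38 + 0.1901 + 0.01277 = 3.6084 m²·K/W

3.608 m²·K/W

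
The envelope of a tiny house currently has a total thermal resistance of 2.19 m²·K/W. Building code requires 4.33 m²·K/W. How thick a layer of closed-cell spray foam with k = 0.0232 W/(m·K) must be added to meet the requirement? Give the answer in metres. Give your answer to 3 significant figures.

ΔR = 4.33 − 2.19 = 2.14 m²·K/W
L = ΔR × k = 2.14 × 0.0232 = 0.04965 m

0.0496 m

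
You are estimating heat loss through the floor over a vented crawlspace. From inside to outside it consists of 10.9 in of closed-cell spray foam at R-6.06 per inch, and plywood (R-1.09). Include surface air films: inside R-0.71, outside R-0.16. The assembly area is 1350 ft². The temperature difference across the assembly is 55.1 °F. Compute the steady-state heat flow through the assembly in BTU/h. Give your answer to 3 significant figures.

10.9 × 6.06 = 66.05
R_total = 0.71 + 66.05 + 1.09 + 0.16 = 68.01 ft²·°F·h/BTU
Q = A·ΔT/R = 1350 × 55.1 / 68.01 = 1094 BTU/h

1090 BTU/h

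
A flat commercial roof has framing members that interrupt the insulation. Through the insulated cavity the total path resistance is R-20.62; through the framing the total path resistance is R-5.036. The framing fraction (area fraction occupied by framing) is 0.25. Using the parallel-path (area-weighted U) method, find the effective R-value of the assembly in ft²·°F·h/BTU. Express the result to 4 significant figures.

11.63 ft²·°F·h/BTU

U_eff = 0.75/20.62 + 0.25/5.036 = 0.036372 + 0.049643 = 0.086015
R_eff = 1/U_eff = 11.626 ft²·°F·h/BTU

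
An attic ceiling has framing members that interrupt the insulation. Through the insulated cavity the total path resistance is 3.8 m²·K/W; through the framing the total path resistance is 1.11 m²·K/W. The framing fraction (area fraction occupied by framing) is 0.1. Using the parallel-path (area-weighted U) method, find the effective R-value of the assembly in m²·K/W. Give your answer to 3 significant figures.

3.06 m²·K/W

U_eff = 0.9/3.8 + 0.1/1.11 = 0.2368 + 0.09009 = 0.3269
R_eff = 1/U_eff = 3.059 m²·K/W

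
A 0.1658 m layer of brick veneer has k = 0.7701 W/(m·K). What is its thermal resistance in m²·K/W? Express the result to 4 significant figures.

0.2153 m²·K/W

R = L/k = 0.1658/0.7701 = 0.2153 m²·K/W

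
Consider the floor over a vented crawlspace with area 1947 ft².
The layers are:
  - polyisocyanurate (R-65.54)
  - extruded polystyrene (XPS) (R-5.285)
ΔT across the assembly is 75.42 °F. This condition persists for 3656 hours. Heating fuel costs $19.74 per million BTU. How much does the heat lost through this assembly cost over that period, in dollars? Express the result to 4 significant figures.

149.6 dollars

R_total = 65.54 + 5.285 = 70.825 ft²·°F·h/BTU
Q = 1947 × 75.42 / 70.825 = 2073.3 BTU/h
E = 2073.3 × 3656 = 7580100 BTU
Cost = 7580100/10⁶ × 19.74 = $149.63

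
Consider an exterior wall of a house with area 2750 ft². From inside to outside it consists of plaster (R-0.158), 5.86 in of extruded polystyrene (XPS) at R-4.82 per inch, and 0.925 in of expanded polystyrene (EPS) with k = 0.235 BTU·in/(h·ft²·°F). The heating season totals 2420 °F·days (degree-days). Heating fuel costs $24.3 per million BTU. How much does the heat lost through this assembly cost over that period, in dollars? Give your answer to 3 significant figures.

120 dollars

5.86 × 4.82 = 28.25
0.925/0.235 = 3.936
R_total = 0.158 + 28.25 + 3.936 = 32.34 ft²·°F·h/BTU
E = A × HDD × 24 / R = 2750 × 2420 × 24 / 32.34 = 4939000 BTU
Cost = 4939000/10⁶ × 24.3 = $120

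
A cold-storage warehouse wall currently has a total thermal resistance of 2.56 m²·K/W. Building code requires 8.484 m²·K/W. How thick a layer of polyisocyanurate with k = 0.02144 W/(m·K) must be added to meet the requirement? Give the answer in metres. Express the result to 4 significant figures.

ΔR = 8.484 − 2.56 = 5.924 m²·K/W
L = ΔR × k = 5.924 × 0.02144 = 0.12701 m

0.1270 m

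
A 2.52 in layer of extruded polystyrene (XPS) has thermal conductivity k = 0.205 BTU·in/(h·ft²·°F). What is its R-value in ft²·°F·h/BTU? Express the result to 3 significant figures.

R = L/k = 2.52/0.205 = 12.29 ft²·°F·h/BTU

12.3 ft²·°F·h/BTU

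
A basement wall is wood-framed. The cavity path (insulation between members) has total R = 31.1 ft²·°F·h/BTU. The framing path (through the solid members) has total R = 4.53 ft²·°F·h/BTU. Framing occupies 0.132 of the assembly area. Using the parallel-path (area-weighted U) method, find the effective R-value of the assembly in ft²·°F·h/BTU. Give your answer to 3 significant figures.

U_eff = 0.868/31.1 + 0.132/4.53 = 0.02791 + 0.02914 = 0.05705
R_eff = 1/U_eff = 17.53 ft²·°F·h/BTU

17.5 ft²·°F·h/BTU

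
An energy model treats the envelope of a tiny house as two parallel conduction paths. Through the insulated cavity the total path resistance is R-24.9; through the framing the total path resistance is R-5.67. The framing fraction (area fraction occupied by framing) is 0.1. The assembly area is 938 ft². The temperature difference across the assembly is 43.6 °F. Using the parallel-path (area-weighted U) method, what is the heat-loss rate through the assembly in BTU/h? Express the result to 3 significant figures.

2200 BTU/h

U_eff = 0.9/24.9 + 0.1/5.67 = 0.03614 + 0.01764 = 0.05378
R_eff = 1/U_eff = 18.59 ft²·°F·h/BTU
Q = 938 × 43.6 / 18.59 = 2199 BTU/h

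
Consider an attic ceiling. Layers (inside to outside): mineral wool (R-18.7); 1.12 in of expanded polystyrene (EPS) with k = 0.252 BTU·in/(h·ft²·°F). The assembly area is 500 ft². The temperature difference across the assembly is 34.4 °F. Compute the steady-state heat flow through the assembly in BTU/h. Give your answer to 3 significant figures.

1.12/0.252 = 4.444
R_total = 18.7 + 4.444 = 23.14 ft²·°F·h/BTU
Q = A·ΔT/R = 500 × 34.4 / 23.14 = 743.2 BTU/h

743 BTU/h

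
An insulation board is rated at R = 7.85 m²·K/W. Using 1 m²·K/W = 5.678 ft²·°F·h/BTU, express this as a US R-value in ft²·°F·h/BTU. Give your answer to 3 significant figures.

44.6 ft²·°F·h/BTU

R_US = 7.85 × 5.678 = 44.57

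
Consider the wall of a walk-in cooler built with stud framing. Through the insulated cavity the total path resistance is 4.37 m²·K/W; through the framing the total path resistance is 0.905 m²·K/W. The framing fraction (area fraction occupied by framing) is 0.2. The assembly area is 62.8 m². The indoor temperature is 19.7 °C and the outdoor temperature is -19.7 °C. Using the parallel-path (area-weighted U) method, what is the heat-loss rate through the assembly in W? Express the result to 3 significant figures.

1000 W

U_eff = 0.8/4.37 + 0.2/0.905 = 0.1831 + 0.221 = 0.4041
R_eff = 1/U_eff = 2.475 m²·K/W
Q = 62.8 × (19.7 − (-19.7)) / 2.475 = 999.8 W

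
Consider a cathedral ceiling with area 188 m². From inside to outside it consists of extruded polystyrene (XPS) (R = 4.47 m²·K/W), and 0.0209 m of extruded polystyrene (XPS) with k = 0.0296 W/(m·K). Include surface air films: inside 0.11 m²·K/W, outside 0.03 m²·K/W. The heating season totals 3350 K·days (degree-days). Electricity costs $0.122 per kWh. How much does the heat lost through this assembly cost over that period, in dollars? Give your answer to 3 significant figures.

0.0209/0.0296 = 0.7061
R_total = 0.11 + 4.47 + 0.7061 + 0.03 = 5.316 m²·K/W
E = A × HDD × 24 / R / 1000 = 188 × 3350 × 24 / 5.316 / 1000 = 2843 kWh
Cost = 2843 × 0.122 = $346.9

347 dollars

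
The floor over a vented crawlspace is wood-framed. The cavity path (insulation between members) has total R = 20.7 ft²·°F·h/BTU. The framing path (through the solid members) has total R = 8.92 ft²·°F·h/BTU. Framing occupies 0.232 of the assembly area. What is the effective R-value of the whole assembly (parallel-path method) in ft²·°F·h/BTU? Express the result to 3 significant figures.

U_eff = 0.768/20.7 + 0.232/8.92 = 0.0371 + 0.02601 = 0.06311
R_eff = 1/U_eff = 15.85 ft²·°F·h/BTU

15.8 ft²·°F·h/BTU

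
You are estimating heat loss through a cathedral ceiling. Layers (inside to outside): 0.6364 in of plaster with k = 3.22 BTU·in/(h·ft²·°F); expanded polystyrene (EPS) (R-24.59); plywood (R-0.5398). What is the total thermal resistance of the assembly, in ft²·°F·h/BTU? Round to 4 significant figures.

0.6364/3.22 = 0.19764
R_total = 0.19764 + 24.59 + 0.5398 = 25.327 ft²·°F·h/BTU

25.33 ft²·°F·h/BTU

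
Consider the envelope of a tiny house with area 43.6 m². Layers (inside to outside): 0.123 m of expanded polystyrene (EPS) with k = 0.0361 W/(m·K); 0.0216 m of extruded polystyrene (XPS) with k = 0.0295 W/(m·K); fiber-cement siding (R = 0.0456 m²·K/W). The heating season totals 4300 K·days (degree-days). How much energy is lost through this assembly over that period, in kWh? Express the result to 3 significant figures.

1080 kWh

0.123/0.0361 = 3.407
0.0216/0.0295 = 0.7322
R_total = 3.407 + 0.7322 + 0.0456 = 4.185 m²·K/W
E = A × HDD × 24 / R / 1000 = 43.6 × 4300 × 24 / 4.185 / 1000 = 1075 kWh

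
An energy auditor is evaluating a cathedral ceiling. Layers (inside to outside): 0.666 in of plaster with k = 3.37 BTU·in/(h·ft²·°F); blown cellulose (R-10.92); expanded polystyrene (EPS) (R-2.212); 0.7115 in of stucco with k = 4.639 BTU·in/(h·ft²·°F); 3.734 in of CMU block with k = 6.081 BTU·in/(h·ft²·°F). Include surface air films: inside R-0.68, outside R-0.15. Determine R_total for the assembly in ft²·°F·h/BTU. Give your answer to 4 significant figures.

14.93 ft²·°F·h/BTU

0.666/3.37 = 0.19763
0.7115/4.639 = 0.15337
3.734/6.081 = 0.61404
R_total = 0.68 + 0.19763 + 10.92 + 2.212 + 0.15337 + 0.61404 + 0.15 = 14.927 ft²·°F·h/BTU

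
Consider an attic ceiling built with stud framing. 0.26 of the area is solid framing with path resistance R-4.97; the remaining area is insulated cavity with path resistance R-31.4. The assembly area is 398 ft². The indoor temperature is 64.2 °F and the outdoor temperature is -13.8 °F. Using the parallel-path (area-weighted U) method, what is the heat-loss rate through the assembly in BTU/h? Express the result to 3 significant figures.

U_eff = 0.74/31.4 + 0.26/4.97 = 0.02357 + 0.05231 = 0.07588
R_eff = 1/U_eff = 13.18 ft²·°F·h/BTU
Q = 398 × (64.2 − (-13.8)) / 13.18 = 2356 BTU/h

2360 BTU/h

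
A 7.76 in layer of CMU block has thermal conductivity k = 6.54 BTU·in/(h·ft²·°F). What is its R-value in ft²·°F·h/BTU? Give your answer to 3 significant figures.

R = L/k = 7.76/6.54 = 1.187 ft²·°F·h/BTU

1.19 ft²·°F·h/BTU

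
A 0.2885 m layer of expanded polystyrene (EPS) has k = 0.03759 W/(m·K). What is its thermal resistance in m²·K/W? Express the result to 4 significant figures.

R = L/k = 0.2885/0.03759 = 7.6749 m²·K/W

7.675 m²·K/W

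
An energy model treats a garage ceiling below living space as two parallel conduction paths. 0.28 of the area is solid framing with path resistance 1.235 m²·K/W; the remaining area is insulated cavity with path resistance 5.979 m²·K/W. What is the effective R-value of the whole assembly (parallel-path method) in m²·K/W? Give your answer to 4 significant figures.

U_eff = 0.72/5.979 + 0.28/1.235 = 0.12042 + 0.22672 = 0.34714
R_eff = 1/U_eff = 2.8807 m²·K/W

2.881 m²·K/W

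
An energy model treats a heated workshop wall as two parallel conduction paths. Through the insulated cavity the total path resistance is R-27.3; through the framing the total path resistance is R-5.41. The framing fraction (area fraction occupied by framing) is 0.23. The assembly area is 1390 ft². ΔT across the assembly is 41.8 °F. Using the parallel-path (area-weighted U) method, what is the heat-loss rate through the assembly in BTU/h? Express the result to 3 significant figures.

4110 BTU/h

U_eff = 0.77/27.3 + 0.23/5.41 = 0.02821 + 0.04251 = 0.07072
R_eff = 1/U_eff = 14.14 ft²·°F·h/BTU
Q = 1390 × 41.8 / 14.14 = 4109 BTU/h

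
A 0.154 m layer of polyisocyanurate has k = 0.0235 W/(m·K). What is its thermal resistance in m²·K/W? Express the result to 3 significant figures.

6.55 m²·K/W

R = L/k = 0.154/0.0235 = 6.553 m²·K/W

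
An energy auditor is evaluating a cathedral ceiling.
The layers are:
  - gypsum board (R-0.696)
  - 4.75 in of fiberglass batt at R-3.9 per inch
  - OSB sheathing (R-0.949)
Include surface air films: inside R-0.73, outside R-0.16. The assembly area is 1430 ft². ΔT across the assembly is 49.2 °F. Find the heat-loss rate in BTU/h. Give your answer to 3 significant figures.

3340 BTU/h

4.75 × 3.9 = 18.52
R_total = 0.73 + 0.696 + 18.52 + 0.949 + 0.16 = 21.06 ft²·°F·h/BTU
Q = A·ΔT/R = 1430 × 49.2 / 21.06 = 3341 BTU/h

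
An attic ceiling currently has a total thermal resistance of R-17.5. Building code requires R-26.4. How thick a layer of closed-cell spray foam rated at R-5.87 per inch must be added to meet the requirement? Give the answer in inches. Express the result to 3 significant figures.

1.52 in

ΔR = 26.4 − 17.5 = 8.9 ft²·°F·h/BTU
L = ΔR / (R/in) = 8.9/5.87 = 1.516 in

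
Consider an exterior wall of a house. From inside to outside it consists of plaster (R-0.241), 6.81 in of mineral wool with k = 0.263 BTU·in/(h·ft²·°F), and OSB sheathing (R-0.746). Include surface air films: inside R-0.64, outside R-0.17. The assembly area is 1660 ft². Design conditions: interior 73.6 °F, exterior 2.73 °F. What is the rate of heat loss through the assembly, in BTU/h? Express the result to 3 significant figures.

6.81/0.263 = 25.89
R_total = 0.64 + 0.241 + 25.89 + 0.746 + 0.17 = 27.69 ft²·°F·h/BTU
Q = A·ΔT/R = 1660 × (73.6 − 2.73) / 27.69 = 4249 BTU/h

4250 BTU/h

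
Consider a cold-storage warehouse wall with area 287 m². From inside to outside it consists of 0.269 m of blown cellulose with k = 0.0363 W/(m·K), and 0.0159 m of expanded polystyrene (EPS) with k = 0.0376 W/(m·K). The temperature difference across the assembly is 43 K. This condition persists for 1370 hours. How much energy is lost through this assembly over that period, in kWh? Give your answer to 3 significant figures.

2160 kWh

0.269/0.0363 = 7.41
0.0159/0.0376 = 0.4229
R_total = 7.41 + 0.4229 = 7.833 m²·K/W
Q = 287 × 43 / 7.833 = 1575 W
E = 1575 W × 1370 h / 1000 = 2158 kWh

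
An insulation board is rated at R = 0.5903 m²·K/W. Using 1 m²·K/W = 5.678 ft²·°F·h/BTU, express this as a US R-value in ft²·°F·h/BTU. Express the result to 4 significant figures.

R_US = 0.5903 × 5.678 = 3.3517

3.352 ft²·°F·h/BTU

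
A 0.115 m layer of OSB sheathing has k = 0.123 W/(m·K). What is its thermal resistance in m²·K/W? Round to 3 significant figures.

R = L/k = 0.115/0.123 = 0.935 m²·K/W

0.935 m²·K/W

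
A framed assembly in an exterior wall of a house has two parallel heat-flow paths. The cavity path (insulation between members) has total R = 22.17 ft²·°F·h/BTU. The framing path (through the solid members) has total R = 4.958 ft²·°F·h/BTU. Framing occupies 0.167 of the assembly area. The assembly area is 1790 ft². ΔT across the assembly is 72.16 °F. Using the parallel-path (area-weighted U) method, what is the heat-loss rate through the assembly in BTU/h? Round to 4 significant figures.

9204 BTU/h

U_eff = 0.833/22.17 + 0.167/4.958 = 0.037573 + 0.033683 = 0.071256
R_eff = 1/U_eff = 14.034 ft²·°F·h/BTU
Q = 1790 × 72.16 / 14.034 = 9203.9 BTU/h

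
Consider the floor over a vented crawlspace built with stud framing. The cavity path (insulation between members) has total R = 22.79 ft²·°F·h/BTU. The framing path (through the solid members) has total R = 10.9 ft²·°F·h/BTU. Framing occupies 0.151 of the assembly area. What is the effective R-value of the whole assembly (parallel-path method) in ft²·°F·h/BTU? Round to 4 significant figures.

19.57 ft²·°F·h/BTU

U_eff = 0.849/22.79 + 0.151/10.9 = 0.037253 + 0.013853 = 0.051106
R_eff = 1/U_eff = 19.567 ft²·°F·h/BTU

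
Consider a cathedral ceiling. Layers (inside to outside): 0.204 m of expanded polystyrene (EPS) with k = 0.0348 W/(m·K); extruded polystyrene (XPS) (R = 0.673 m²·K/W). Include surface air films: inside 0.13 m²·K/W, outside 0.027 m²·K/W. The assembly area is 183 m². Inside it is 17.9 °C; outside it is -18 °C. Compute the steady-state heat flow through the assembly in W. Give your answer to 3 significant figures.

0.204/0.0348 = 5.862
R_total = 0.13 + 5.862 + 0.673 + 0.027 = 6.692 m²·K/W
Q = A·ΔT/R = 183 × (17.9 − (-18)) / 6.692 = 981.7 W

982 W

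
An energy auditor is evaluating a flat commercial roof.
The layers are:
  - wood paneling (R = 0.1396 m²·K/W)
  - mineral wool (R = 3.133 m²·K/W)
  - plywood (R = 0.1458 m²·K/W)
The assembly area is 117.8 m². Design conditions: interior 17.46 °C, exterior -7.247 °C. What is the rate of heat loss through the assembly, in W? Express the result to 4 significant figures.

R_total = 0.1396 + 3.133 + 0.1458 = 3.4184 m²·K/W
Q = A·ΔT/R = 117.8 × (17.46 − (-7.247)) / 3.4184 = 851.42 W

851.4 W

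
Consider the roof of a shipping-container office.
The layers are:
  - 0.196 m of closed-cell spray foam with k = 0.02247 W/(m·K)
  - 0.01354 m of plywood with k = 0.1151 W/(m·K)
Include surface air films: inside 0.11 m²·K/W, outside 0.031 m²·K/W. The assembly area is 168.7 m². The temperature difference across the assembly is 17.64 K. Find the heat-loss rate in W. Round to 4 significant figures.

331.3 W

0.196/0.02247 = 8.7227
0.01354/0.1151 = 0.11764
R_total = 0.11 + 8.7227 + 0.11764 + 0.031 = 8.9814 m²·K/W
Q = A·ΔT/R = 168.7 × 17.64 / 8.9814 = 331.34 W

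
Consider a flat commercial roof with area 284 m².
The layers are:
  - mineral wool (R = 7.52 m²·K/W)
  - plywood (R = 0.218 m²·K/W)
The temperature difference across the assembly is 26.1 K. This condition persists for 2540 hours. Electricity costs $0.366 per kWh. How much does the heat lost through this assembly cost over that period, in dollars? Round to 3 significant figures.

R_total = 7.52 + 0.218 = 7.738 m²·K/W
Q = 284 × 26.1 / 7.738 = 957.9 W
E = 957.9 W × 2540 h / 1000 = 2433 kWh
Cost = 2433 × 0.366 = $890.5

891 dollars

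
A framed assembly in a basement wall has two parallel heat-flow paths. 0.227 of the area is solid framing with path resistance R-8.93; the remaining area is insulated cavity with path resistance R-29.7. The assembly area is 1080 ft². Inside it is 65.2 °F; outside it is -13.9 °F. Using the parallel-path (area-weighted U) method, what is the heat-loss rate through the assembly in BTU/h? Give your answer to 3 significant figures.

4400 BTU/h

U_eff = 0.773/29.7 + 0.227/8.93 = 0.02603 + 0.02542 = 0.05145
R_eff = 1/U_eff = 19.44 ft²·°F·h/BTU
Q = 1080 × (65.2 − (-13.9)) / 19.44 = 4395 BTU/h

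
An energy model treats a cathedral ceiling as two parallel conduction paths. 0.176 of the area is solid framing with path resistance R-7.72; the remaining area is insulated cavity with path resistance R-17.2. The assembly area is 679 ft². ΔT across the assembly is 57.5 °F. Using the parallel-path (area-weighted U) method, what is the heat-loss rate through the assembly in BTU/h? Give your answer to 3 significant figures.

U_eff = 0.824/17.2 + 0.176/7.72 = 0.04791 + 0.0228 = 0.0707
R_eff = 1/U_eff = 14.14 ft²·°F·h/BTU
Q = 679 × 57.5 / 14.14 = 2760 BTU/h

2760 BTU/h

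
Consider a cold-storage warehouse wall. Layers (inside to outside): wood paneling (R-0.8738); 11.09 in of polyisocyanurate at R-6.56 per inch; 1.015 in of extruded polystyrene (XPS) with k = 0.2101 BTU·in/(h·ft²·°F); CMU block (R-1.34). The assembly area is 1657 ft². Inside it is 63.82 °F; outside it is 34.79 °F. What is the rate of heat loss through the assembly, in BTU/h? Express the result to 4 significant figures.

11.09 × 6.56 = 72.75
1.015/0.2101 = 4.831
R_total = 0.8738 + 72.75 + 4.831 + 1.34 = 79.795 ft²·°F·h/BTU
Q = A·ΔT/R = 1657 × (63.82 − 34.79) / 79.795 = 602.83 BTU/h

602.8 BTU/h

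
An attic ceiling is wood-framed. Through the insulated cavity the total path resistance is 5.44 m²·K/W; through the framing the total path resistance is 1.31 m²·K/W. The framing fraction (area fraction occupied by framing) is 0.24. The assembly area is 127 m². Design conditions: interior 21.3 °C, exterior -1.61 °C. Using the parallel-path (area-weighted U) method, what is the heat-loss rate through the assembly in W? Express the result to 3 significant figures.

940 W

U_eff = 0.76/5.44 + 0.24/1.31 = 0.1397 + 0.1832 = 0.3229
R_eff = 1/U_eff = 3.097 m²·K/W
Q = 127 × (21.3 − (-1.61)) / 3.097 = 939.5 W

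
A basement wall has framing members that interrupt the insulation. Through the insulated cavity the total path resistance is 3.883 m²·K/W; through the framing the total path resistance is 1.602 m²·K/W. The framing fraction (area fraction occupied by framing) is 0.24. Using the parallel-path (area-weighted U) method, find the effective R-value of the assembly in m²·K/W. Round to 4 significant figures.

2.894 m²·K/W

U_eff = 0.76/3.883 + 0.24/1.602 = 0.19572 + 0.14981 = 0.34554
R_eff = 1/U_eff = 2.894 m²·K/W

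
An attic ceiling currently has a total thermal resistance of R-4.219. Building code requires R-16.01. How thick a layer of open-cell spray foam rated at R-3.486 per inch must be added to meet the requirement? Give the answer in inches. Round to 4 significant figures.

3.382 in

ΔR = 16.01 − 4.219 = 11.791 ft²·°F·h/BTU
L = ΔR / (R/in) = 11.791/3.486 = 3.3824 in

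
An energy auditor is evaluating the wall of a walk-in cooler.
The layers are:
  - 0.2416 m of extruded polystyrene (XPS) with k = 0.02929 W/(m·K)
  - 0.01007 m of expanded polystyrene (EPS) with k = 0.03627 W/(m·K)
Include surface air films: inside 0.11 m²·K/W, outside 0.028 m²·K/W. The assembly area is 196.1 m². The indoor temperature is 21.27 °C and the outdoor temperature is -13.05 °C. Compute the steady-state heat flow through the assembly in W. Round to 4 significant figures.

776.8 W

0.2416/0.02929 = 8.2485
0.01007/0.03627 = 0.27764
R_total = 0.11 + 8.2485 + 0.27764 + 0.028 = 8.6642 m²·K/W
Q = A·ΔT/R = 196.1 × (21.27 − (-13.05)) / 8.6642 = 776.78 W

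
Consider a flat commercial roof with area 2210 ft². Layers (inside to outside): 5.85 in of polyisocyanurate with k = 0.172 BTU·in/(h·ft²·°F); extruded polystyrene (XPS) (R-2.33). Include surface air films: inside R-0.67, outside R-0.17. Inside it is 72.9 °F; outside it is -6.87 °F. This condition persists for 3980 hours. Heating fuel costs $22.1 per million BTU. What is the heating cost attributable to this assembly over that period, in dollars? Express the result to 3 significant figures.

5.85/0.172 = 34.01
R_total = 0.67 + 34.01 + 2.33 + 0.17 = 37.18 ft²·°F·h/BTU
Q = 2210 × (72.9 − (-6.87)) / 37.18 = 4741 BTU/h
E = 4741 × 3980 = 18870000 BTU
Cost = 18870000/10⁶ × 22.1 = $417

417 dollars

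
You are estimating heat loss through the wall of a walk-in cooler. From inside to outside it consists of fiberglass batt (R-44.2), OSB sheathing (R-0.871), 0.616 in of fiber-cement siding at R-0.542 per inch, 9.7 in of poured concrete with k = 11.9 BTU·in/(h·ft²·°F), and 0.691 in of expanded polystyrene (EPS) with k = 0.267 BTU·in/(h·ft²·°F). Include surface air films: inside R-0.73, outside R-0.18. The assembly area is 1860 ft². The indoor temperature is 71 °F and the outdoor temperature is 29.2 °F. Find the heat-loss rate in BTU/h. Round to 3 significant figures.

1560 BTU/h

0.616 × 0.542 = 0.3339
9.7/11.9 = 0.8151
0.691/0.267 = 2.588
R_total = 0.73 + 44.2 + 0.871 + 0.3339 + 0.8151 + 2.588 + 0.18 = 49.72 ft²·°F·h/BTU
Q = A·ΔT/R = 1860 × (71 − 29.2) / 49.72 = 1564 BTU/h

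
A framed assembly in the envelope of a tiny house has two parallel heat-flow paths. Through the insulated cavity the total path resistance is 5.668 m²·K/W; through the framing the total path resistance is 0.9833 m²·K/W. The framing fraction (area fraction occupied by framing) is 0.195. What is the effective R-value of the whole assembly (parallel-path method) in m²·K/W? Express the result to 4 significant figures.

2.938 m²·K/W

U_eff = 0.805/5.668 + 0.195/0.9833 = 0.14203 + 0.19831 = 0.34034
R_eff = 1/U_eff = 2.9383 m²·K/W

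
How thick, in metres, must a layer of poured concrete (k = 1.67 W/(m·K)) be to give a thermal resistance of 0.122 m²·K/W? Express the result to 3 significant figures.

0.204 m

L = R·k = 0.122 × 1.67 = 0.2037 m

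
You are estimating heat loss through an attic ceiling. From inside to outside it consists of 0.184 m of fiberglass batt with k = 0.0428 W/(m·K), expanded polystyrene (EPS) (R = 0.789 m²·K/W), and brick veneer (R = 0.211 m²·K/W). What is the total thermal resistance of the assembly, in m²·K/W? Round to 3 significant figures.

5.30 m²·K/W

0.184/0.0428 = 4.299
R_total = 4.299 + 0.789 + 0.211 = 5.299 m²·K/W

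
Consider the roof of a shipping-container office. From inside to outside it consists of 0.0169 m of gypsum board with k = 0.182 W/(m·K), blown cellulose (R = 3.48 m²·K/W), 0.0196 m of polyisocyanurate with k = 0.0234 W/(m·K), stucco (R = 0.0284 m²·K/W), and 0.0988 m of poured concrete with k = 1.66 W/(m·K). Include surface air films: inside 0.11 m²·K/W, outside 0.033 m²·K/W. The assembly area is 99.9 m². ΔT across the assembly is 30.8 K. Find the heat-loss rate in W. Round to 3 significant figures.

663 W

0.0169/0.182 = 0.09286
0.0196/0.0234 = 0.8376
0.0988/1.66 = 0.05952
R_total = 0.11 + 0.09286 + 3.48 + 0.8376 + 0.0284 + 0.05952 + 0.033 = 4.641 m²·K/W
Q = A·ΔT/R = 99.9 × 30.8 / 4.641 = 662.9 W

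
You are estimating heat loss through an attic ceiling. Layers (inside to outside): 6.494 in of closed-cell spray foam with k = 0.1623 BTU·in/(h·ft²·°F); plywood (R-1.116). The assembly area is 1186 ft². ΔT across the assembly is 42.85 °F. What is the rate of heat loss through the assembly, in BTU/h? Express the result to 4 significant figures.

1236 BTU/h

6.494/0.1623 = 40.012
R_total = 40.012 + 1.116 = 41.128 ft²·°F·h/BTU
Q = A·ΔT/R = 1186 × 42.85 / 41.128 = 1235.6 BTU/h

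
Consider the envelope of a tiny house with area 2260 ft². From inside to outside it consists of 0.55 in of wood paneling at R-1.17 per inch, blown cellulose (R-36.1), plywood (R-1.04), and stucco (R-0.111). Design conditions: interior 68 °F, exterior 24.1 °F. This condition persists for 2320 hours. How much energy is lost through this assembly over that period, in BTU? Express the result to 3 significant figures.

6070000 BTU

0.55 × 1.17 = 0.6435
R_total = 0.6435 + 36.1 + 1.04 + 0.111 = 37.89 ft²·°F·h/BTU
Q = 2260 × (68 − 24.1) / 37.89 = 2618 BTU/h
E = 2618 × 2320 = 6074000 BTU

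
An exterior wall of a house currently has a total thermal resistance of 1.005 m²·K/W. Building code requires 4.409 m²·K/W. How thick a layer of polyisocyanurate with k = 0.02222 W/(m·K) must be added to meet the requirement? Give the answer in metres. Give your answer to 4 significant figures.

0.07564 m

ΔR = 4.409 − 1.005 = 3.404 m²·K/W
L = ΔR × k = 3.404 × 0.02222 = 0.075637 m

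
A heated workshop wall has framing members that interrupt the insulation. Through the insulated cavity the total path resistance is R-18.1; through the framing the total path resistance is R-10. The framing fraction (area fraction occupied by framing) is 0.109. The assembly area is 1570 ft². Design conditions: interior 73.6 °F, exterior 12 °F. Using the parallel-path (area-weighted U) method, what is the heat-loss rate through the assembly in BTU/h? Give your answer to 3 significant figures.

5810 BTU/h

U_eff = 0.891/18.1 + 0.109/10 = 0.04923 + 0.0109 = 0.06013
R_eff = 1/U_eff = 16.63 ft²·°F·h/BTU
Q = 1570 × (73.6 − 12) / 16.63 = 5815 BTU/h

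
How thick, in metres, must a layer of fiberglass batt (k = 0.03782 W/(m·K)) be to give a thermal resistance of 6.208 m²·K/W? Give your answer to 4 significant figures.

L = R·k = 6.208 × 0.03782 = 0.23479 m

0.2348 m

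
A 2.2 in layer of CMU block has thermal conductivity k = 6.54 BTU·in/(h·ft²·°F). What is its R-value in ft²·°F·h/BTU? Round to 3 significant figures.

R = L/k = 2.2/6.54 = 0.3364 ft²·°F·h/BTU

0.336 ft²·°F·h/BTU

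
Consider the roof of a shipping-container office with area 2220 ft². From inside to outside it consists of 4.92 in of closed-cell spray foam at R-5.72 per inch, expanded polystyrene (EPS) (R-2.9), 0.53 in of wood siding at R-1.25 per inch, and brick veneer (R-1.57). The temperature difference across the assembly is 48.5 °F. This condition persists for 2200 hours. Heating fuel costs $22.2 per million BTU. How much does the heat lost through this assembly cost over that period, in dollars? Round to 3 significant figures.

158 dollars

4.92 × 5.72 = 28.14
0.53 × 1.25 = 0.6625
R_total = 28.14 + 2.9 + 0.6625 + 1.57 = 33.27 ft²·°F·h/BTU
Q = 2220 × 48.5 / 33.27 = 3236 BTU/h
E = 3236 × 2200 = 7119000 BTU
Cost = 7119000/10⁶ × 22.2 = $158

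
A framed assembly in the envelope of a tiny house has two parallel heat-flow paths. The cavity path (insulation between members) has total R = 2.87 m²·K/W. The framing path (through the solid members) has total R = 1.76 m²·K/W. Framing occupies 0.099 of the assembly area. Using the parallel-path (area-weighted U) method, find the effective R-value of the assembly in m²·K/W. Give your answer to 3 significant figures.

U_eff = 0.901/2.87 + 0.099/1.76 = 0.3139 + 0.05625 = 0.3702
R_eff = 1/U_eff = 2.701 m²·K/W

2.70 m²·K/W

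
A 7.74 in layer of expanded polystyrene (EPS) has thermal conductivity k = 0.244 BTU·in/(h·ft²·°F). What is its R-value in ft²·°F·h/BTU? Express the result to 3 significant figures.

R = L/k = 7.74/0.244 = 31.72 ft²·°F·h/BTU

31.7 ft²·°F·h/BTU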